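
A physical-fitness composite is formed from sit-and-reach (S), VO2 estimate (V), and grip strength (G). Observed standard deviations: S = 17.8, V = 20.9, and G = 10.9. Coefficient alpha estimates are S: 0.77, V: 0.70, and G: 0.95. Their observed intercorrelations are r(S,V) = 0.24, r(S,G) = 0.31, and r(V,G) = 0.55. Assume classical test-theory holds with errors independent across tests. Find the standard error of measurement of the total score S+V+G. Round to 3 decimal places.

14.486

Var(total) = 872.46 + 549.453 = 1421.91.
True-score variance = 662.603 + 549.453 = 1212.06, so reliability = 0.8524.
Error variance = 1421.91 − 1212.06 = 209.857; SEM = √209.857 = 14.486.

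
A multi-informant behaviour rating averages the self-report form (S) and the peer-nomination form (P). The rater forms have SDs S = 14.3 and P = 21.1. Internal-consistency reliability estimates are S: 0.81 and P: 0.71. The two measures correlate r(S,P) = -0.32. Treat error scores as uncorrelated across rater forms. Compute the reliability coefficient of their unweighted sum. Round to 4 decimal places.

Var(S+P) = 14.3² + 21.1² + 2·[14.3·21.1·(-0.32)] = 649.7 − 193.107 = 456.593.
Under uncorrelated errors the observed covariances equal the true-score covariances, so only the own-variance terms attenuate.
True-score variance = [14.3²·0.81 + 21.1²·0.71] − 193.107 = 481.736 − 193.107 = 288.629.
Reliability = 288.629 / 456.593 = 0.6321.

0.6321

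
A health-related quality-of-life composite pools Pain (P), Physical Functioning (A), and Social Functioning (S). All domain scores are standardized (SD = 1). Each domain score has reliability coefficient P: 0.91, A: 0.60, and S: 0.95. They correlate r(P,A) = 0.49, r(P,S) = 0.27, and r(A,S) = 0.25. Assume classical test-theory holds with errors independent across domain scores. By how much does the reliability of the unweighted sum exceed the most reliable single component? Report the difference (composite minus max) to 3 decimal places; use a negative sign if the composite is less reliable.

-0.058

Var(sum) = 3 + 2.02 = 5.02; true-score variance = 2.46 + 2.02 = 4.48; composite reliability = 0.8924.
Max component reliability = 0.9500.
Difference = 0.8924 − 0.9500 = -0.058.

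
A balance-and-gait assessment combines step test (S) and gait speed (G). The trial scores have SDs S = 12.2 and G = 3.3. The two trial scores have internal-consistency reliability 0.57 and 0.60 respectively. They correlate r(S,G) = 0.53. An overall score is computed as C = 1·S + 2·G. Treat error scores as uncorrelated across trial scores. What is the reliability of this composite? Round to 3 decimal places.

Var(C) = 12.2² + 2²·3.3² + 2·[2·12.2·3.3·0.53] = 192.4 + 85.3512 = 277.751.
Under uncorrelated errors the observed covariances equal the true-score covariances, so only the own-variance terms attenuate.
True-score variance = [12.2²·0.57 + 2²·3.3²·0.60] + 85.3512 = 110.975 + 85.3512 = 196.326.
Reliability = 196.326 / 277.751 = 0.707.

0.707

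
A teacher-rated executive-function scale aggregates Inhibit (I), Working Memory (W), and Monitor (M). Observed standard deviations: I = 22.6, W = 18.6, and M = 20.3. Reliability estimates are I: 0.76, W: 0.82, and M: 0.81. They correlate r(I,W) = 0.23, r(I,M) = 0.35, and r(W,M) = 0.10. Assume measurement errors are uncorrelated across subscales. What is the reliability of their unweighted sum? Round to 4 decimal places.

0.8584

Var(I+W+M) = 22.6² + 18.6² + 20.3² + 2·[22.6·18.6·0.23 + 22.6·20.3·0.35 + 18.6·20.3·0.10] = 1268.81 + 590.028 = 1858.84.
With uncorrelated errors the cross-covariances are all true-score covariance, so they carry over unchanged; only the diagonal terms shrink to ρᵢσᵢ².
True-score variance = [22.6²·0.76 + 18.6²·0.82 + 20.3²·0.81] + 590.028 = 1005.66 + 590.028 = 1595.69.
Reliability = 1595.69 / 1858.84 = 0.8584.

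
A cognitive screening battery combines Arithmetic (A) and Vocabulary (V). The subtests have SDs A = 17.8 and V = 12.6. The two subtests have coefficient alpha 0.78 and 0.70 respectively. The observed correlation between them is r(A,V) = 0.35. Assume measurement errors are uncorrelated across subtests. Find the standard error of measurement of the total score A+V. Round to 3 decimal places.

Var(total) = 475.6 + 156.996 = 632.596.
True-score variance = 358.267 + 156.996 = 515.263, so reliability = 0.8145.
Error variance = 632.596 − 515.263 = 117.333; SEM = √117.333 = 10.832.

10.832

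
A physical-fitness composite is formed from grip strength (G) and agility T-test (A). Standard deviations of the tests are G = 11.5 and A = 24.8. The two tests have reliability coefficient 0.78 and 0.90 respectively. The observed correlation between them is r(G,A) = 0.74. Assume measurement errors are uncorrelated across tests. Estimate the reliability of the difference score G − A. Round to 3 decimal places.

Var(G−A) = 11.5² + 24.8² − 2·11.5·24.8·0.74 = 747.29 − 422.096 = 325.194.
Under uncorrelated errors the observed covariances equal the true-score covariances, so only the own-variance terms attenuate.
True-score variance = [11.5²·0.78 + 24.8²·0.90] − 422.096 = 656.691 − 422.096 = 234.595.
Reliability = 234.595 / 325.194 = 0.721.

0.721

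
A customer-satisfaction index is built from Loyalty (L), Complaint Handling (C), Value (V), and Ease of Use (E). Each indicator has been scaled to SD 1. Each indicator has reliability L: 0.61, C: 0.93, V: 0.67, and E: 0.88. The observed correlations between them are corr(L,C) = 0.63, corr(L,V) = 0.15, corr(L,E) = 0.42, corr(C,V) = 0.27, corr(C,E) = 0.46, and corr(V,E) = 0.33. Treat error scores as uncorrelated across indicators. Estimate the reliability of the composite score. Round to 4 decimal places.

0.8932

Var(L+C+V+E) = 4 + 2·[0.63 + 0.15 + 0.42 + 0.27 + 0.46 + 0.33] = 4 + 4.52 = 8.52.
With uncorrelated errors the cross-covariances are all true-score covariance, so they carry over unchanged; only the diagonal terms shrink to ρᵢσᵢ².
True-score variance = [0.61 + 0.93 + 0.67 + 0.88] + 4.52 = 3.09 + 4.52 = 7.61.
Reliability = 7.61 / 8.52 = 0.8932.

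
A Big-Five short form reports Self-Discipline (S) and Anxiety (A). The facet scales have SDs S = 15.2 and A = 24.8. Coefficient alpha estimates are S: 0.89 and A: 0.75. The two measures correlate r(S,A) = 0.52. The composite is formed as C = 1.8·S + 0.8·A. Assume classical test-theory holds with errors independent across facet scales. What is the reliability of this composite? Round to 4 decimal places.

Var(C) = 1.8²·15.2² + 0.8²·24.8² + 2·[1.44·15.2·24.8·0.52] = 1142.2 + 564.535 = 1706.73.
With uncorrelated errors the cross-covariances are all true-score covariance, so they carry over unchanged; only the diagonal terms shrink to ρᵢσᵢ².
True-score variance = [1.8²·15.2²·0.89 + 0.8²·24.8²·0.75] + 564.535 = 961.446 + 564.535 = 1525.98.
Reliability = 1525.98 / 1706.73 = 0.8941.

0.8941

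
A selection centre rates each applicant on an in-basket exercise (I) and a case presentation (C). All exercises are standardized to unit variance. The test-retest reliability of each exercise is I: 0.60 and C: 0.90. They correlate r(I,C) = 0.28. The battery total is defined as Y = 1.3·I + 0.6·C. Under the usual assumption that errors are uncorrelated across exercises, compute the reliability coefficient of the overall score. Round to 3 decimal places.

Var(Y) = 1.3² + 0.6² + 2·[0.78·0.28] = 2.05 + 0.4368 = 2.4868.
With uncorrelated errors the cross-covariances are all true-score covariance, so they carry over unchanged; only the diagonal terms shrink to ρᵢσᵢ².
True-score variance = [1.3²·0.60 + 0.6²·0.90] + 0.4368 = 1.338 + 0.4368 = 1.7748.
Reliability = 1.7748 / 2.4868 = 0.714.

0.714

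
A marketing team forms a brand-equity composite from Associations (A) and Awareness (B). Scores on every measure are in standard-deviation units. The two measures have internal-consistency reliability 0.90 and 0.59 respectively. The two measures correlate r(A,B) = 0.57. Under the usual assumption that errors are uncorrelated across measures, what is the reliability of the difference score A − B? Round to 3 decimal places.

Var(A−B) = 1 + 1 − 2·0.57 = 2 − 1.14 = 0.86.
Under uncorrelated errors the observed covariances equal the true-score covariances, so only the own-variance terms attenuate.
True-score variance = [0.90 + 0.59] − 1.14 = 1.49 − 1.14 = 0.35.
Reliability = 0.35 / 0.86 = 0.407.

0.407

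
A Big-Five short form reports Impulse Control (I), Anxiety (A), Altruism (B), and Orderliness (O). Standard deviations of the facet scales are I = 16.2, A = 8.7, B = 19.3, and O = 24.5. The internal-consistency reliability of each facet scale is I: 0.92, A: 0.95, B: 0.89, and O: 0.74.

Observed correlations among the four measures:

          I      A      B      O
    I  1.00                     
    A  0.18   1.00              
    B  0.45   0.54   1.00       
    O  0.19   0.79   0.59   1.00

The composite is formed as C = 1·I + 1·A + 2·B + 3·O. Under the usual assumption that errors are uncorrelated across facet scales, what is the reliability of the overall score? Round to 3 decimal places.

Var(C) = 16.2² + 8.7² + 2²·19.3² + 3²·24.5² + 2·[16.2·8.7·0.18 + 2·16.2·19.3·0.45 + 3·16.2·24.5·0.19 + 2·8.7·19.3·0.54 + 3·8.7·24.5·0.79 + 6·19.3·24.5·0.59] = 7230.34 + 5786.79 = 13017.1.
Because errors are independent across components, Cov(Tᵢ,Tⱼ) = Cov(Xᵢ,Xⱼ); the off-diagonal part of the true-score variance is the same as above.
True-score variance = [16.2²·0.92 + 8.7²·0.95 + 2²·19.3²·0.89 + 3²·24.5²·0.74] + 5786.79 = 5637.08 + 5786.79 = 11423.9.
Reliability = 11423.9 / 13017.1 = 0.878.

0.878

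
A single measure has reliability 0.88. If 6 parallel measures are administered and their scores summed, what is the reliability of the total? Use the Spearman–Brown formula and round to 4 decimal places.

ρ_k = kρ / (1 + (k−1)ρ) = 6·0.88 / (1 + 5·0.88) = 5.280 / 5.400 = 0.9778.

0.9778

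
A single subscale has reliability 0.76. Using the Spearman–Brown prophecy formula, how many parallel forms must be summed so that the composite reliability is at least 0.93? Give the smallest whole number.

k ≥ ρ*(1−ρ₁)/(ρ₁(1−ρ*)) = 0.93·0.24 / (0.76·0.07) = 4.195.
Smallest integer k = 5.

5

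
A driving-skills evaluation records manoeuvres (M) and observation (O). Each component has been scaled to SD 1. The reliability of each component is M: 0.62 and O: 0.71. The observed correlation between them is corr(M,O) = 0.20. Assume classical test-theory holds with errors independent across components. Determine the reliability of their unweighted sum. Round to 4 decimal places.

Var(M+O) = 2 + 2·[0.20] = 2 + 0.4 = 2.4.
Because errors are independent across components, Cov(Tᵢ,Tⱼ) = Cov(Xᵢ,Xⱼ); the off-diagonal part of the true-score variance is the same as above.
True-score variance = [0.62 + 0.71] + 0.4 = 1.33 + 0.4 = 1.73.
Reliability = 1.73 / 2.4 = 0.7208.

0.7208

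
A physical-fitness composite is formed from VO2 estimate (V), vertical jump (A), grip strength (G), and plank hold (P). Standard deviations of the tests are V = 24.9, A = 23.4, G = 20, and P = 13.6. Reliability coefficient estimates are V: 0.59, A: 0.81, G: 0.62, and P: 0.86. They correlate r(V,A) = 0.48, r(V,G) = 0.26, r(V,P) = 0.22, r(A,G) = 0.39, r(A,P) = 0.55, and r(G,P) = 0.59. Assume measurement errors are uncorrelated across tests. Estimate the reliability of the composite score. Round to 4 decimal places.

Var(V+A+G+P) = 24.9² + 23.4² + 20² + 13.6² + 2·[24.9·23.4·0.48 + 24.9·20·0.26 + 24.9·13.6·0.22 + 23.4·20·0.39 + 23.4·13.6·0.55 + 20·13.6·0.59] = 1752.53 + 2003.38 = 3755.91.
Under uncorrelated errors the observed covariances equal the true-score covariances, so only the own-variance terms attenuate.
True-score variance = [24.9²·0.59 + 23.4²·0.81 + 20²·0.62 + 13.6²·0.86] + 2003.38 = 1216.4 + 2003.38 = 3219.77.
Reliability = 3219.77 / 3755.91 = 0.8573.

0.8573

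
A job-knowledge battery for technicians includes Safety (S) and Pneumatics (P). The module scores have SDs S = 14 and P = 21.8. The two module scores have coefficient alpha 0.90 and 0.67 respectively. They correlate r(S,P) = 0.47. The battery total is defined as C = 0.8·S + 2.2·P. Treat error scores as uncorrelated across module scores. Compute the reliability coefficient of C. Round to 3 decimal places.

Var(C) = 0.8²·14² + 2.2²·21.8² + 2·[1.76·14·21.8·0.47] = 2425.6 + 504.923 = 2930.52.
Because errors are independent across components, Cov(Tᵢ,Tⱼ) = Cov(Xᵢ,Xⱼ); the off-diagonal part of the true-score variance is the same as above.
True-score variance = [0.8²·14²·0.90 + 2.2²·21.8²·0.67] + 504.923 = 1654 + 504.923 = 2158.93.
Reliability = 2158.93 / 2930.52 = 0.737.

0.737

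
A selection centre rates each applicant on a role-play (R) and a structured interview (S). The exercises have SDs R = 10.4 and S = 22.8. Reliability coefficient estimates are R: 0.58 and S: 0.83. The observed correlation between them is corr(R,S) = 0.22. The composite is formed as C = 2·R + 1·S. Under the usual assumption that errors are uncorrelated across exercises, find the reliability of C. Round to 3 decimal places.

Var(C) = 2²·10.4² + 22.8² + 2·[2·10.4·22.8·0.22] = 952.48 + 208.666 = 1161.15.
Because errors are independent across components, Cov(Tᵢ,Tⱼ) = Cov(Xᵢ,Xⱼ); the off-diagonal part of the true-score variance is the same as above.
True-score variance = [2²·10.4²·0.58 + 22.8²·0.83] + 208.666 = 682.398 + 208.666 = 891.064.
Reliability = 891.064 / 1161.15 = 0.767.

0.767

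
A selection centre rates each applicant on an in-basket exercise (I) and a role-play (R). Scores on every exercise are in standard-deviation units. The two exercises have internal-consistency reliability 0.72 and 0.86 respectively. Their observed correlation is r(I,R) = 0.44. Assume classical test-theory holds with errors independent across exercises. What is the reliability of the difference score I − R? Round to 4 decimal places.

0.6250

Var(I−R) = 1 + 1 − 2·0.44 = 2 − 0.88 = 1.12.
Because errors are independent across components, Cov(Tᵢ,Tⱼ) = Cov(Xᵢ,Xⱼ); the off-diagonal part of the true-score variance is the same as above.
True-score variance = [0.72 + 0.86] − 0.88 = 1.58 − 0.88 = 0.7.
Reliability = 0.7 / 1.12 = 0.6250.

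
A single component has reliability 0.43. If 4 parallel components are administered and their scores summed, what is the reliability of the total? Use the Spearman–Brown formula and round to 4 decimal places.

0.7511

ρ_k = kρ / (1 + (k−1)ρ) = 4·0.43 / (1 + 3·0.43) = 1.720 / 2.290 = 0.7511.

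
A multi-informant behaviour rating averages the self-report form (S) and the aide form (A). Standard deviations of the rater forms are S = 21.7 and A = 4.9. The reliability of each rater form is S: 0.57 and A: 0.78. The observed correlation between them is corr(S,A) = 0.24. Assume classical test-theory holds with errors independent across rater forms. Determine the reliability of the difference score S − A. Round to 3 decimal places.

Var(S−A) = 21.7² + 4.9² − 2·21.7·4.9·0.24 = 494.9 − 51.0384 = 443.862.
Because errors are independent across components, Cov(Tᵢ,Tⱼ) = Cov(Xᵢ,Xⱼ); the off-diagonal part of the true-score variance is the same as above.
True-score variance = [21.7²·0.57 + 4.9²·0.78] − 51.0384 = 287.135 − 51.0384 = 236.097.
Reliability = 236.097 / 443.862 = 0.532.

0.532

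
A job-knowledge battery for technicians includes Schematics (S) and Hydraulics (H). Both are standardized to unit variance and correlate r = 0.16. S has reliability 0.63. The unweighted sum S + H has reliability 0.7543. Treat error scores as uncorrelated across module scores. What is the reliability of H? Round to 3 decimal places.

0.800

Var(S+H) = 2 + 2·0.16 = 2.320.
True-score variance = ρ_S + ρ_H + 2·0.16, so 0.7543 = (0.63 + ρ_H + 0.32) / 2.320.
ρ_H = 0.7543·2.320 − 0.63 − 0.32 = 0.800.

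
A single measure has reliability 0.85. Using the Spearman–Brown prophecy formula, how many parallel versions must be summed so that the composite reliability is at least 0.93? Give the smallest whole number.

3

k ≥ ρ*(1−ρ₁)/(ρ₁(1−ρ*)) = 0.93·0.15 / (0.85·0.07) = 2.345.
Smallest integer k = 3.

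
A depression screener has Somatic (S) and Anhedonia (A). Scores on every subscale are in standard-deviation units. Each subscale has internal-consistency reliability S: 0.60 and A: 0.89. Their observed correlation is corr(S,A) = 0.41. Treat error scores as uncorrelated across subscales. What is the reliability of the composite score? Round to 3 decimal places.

0.819

Var(S+A) = 2 + 2·[0.41] = 2 + 0.82 = 2.82.
Because errors are independent across components, Cov(Tᵢ,Tⱼ) = Cov(Xᵢ,Xⱼ); the off-diagonal part of the true-score variance is the same as above.
True-score variance = [0.60 + 0.89] + 0.82 = 1.49 + 0.82 = 2.31.
Reliability = 2.31 / 2.82 = 0.819.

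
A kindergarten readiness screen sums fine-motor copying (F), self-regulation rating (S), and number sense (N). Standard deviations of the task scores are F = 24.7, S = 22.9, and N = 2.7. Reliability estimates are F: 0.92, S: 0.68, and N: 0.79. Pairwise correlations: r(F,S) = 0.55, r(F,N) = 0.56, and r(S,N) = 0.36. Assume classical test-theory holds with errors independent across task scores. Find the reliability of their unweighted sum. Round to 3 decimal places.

Var(F+S+N) = 24.7² + 22.9² + 2.7² + 2·[24.7·22.9·0.55 + 24.7·2.7·0.56 + 22.9·2.7·0.36] = 1141.79 + 741.403 = 1883.19.
With uncorrelated errors the cross-covariances are all true-score covariance, so they carry over unchanged; only the diagonal terms shrink to ρᵢσᵢ².
True-score variance = [24.7²·0.92 + 22.9²·0.68 + 2.7²·0.79] + 741.403 = 923.641 + 741.403 = 1665.04.
Reliability = 1665.04 / 1883.19 = 0.884.

0.884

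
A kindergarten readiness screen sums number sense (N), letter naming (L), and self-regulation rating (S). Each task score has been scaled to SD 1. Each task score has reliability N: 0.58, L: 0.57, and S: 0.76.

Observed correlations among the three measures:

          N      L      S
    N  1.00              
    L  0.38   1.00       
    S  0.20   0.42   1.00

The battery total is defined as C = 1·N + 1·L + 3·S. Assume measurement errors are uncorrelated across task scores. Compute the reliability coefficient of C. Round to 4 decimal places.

0.8056

Var(C) = 1 + 1 + 3² + 2·[0.38 + 3·0.20 + 3·0.42] = 11 + 4.48 = 15.48.
Under uncorrelated errors the observed covariances equal the true-score covariances, so only the own-variance terms attenuate.
True-score variance = [0.58 + 0.57 + 3²·0.76] + 4.48 = 7.99 + 4.48 = 12.47.
Reliability = 12.47 / 15.48 = 0.8056.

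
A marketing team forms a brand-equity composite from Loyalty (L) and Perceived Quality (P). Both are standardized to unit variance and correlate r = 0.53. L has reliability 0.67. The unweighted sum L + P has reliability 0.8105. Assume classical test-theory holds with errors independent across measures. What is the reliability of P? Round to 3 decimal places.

Var(L+P) = 2 + 2·0.53 = 3.060.
True-score variance = ρ_L + ρ_P + 2·0.53, so 0.8105 = (0.67 + ρ_P + 1.06) / 3.060.
ρ_P = 0.8105·3.060 − 0.67 − 1.06 = 0.750.

0.750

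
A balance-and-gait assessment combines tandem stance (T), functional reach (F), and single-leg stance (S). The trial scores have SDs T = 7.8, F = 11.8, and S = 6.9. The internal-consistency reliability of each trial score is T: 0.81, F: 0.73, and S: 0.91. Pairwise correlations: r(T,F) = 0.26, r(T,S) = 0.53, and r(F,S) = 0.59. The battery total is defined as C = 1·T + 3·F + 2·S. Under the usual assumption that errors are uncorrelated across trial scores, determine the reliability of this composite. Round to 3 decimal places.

Var(C) = 7.8² + 3²·11.8² + 2²·6.9² + 2·[3·7.8·11.8·0.26 + 2·7.8·6.9·0.53 + 6·11.8·6.9·0.59] = 1504.44 + 834.134 = 2338.57.
Because errors are independent across components, Cov(Tᵢ,Tⱼ) = Cov(Xᵢ,Xⱼ); the off-diagonal part of the true-score variance is the same as above.
True-score variance = [7.8²·0.81 + 3²·11.8²·0.73 + 2²·6.9²·0.91] + 834.134 = 1137.39 + 834.134 = 1971.52.
Reliability = 1971.52 / 2338.57 = 0.843.

0.843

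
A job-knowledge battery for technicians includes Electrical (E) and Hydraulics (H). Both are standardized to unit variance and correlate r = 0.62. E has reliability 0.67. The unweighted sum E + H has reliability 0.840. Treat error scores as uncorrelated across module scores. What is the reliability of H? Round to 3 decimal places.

0.812

Var(E+H) = 2 + 2·0.62 = 3.240.
True-score variance = ρ_E + ρ_H + 2·0.62, so 0.840 = (0.67 + ρ_H + 1.24) / 3.240.
ρ_H = 0.840·3.240 − 0.67 − 1.24 = 0.812.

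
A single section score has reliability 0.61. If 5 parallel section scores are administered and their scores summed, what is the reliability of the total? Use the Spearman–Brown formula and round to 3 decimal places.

0.887

ρ_k = kρ / (1 + (k−1)ρ) = 5·0.61 / (1 + 4·0.61) = 3.050 / 3.440 = 0.887.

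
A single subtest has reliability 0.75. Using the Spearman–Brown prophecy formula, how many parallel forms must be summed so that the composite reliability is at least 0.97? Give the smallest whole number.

k ≥ ρ*(1−ρ₁)/(ρ₁(1−ρ*)) = 0.97·0.25 / (0.75·0.03) = 10.778.
Smallest integer k = 11.

11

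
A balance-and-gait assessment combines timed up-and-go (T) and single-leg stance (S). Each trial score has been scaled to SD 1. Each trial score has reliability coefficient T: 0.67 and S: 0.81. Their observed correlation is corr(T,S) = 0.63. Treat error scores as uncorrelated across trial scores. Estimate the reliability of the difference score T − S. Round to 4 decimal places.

0.2973

Var(T−S) = 1 + 1 − 2·0.63 = 2 − 1.26 = 0.74.
Under uncorrelated errors the observed covariances equal the true-score covariances, so only the own-variance terms attenuate.
True-score variance = [0.67 + 0.81] − 1.26 = 1.48 − 1.26 = 0.22.
Reliability = 0.22 / 0.74 = 0.2973.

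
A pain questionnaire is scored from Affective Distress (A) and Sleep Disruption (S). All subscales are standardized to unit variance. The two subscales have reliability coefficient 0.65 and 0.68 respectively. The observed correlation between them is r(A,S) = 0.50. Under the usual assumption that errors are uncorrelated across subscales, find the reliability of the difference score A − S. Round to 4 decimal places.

0.3300

Var(A−S) = 1 + 1 − 2·0.50 = 2 − 1 = 1.
Because errors are independent across components, Cov(Tᵢ,Tⱼ) = Cov(Xᵢ,Xⱼ); the off-diagonal part of the true-score variance is the same as above.
True-score variance = [0.65 + 0.68] − 1 = 1.33 − 1 = 0.33.
Reliability = 0.33 / 1 = 0.3300.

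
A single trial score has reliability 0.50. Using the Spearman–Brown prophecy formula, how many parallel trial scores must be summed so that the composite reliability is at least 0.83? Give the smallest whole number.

k ≥ ρ*(1−ρ₁)/(ρ₁(1−ρ*)) = 0.83·0.50 / (0.50·0.17) = 4.882.
Smallest integer k = 5.

5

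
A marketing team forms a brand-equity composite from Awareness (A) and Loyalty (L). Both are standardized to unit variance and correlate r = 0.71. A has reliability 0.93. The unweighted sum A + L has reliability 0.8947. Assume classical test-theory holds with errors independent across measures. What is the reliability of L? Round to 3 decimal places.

0.710

Var(A+L) = 2 + 2·0.71 = 3.420.
True-score variance = ρ_A + ρ_L + 2·0.71, so 0.8947 = (0.93 + ρ_L + 1.42) / 3.420.
ρ_L = 0.8947·3.420 − 0.93 − 1.42 = 0.710.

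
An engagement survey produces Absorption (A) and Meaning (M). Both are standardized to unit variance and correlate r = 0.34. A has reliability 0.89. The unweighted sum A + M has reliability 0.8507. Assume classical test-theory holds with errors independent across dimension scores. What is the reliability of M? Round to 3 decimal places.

0.710

Var(A+M) = 2 + 2·0.34 = 2.680.
True-score variance = ρ_A + ρ_M + 2·0.34, so 0.8507 = (0.89 + ρ_M + 0.68) / 2.680.
ρ_M = 0.8507·2.680 − 0.89 − 0.68 = 0.710.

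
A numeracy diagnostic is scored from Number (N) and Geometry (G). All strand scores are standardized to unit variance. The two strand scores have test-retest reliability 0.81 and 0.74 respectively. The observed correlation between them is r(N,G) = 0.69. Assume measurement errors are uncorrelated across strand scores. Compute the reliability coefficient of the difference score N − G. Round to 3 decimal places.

0.274

Var(N−G) = 1 + 1 − 2·0.69 = 2 − 1.38 = 0.62.
With uncorrelated errors the cross-covariances are all true-score covariance, so they carry over unchanged; only the diagonal terms shrink to ρᵢσᵢ².
True-score variance = [0.81 + 0.74] − 1.38 = 1.55 − 1.38 = 0.17.
Reliability = 0.17 / 0.62 = 0.274.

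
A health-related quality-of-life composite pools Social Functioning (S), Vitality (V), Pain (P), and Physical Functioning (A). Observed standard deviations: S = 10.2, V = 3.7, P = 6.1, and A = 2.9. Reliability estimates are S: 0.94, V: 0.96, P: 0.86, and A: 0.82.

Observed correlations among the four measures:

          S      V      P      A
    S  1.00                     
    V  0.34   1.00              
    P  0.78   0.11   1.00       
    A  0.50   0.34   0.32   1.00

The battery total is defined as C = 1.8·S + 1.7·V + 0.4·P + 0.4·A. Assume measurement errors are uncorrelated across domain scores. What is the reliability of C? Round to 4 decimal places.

0.9594

Var(C) = 1.8²·10.2² + 1.7²·3.7² + 0.4²·6.1² + 0.4²·2.9² + 2·[3.06·10.2·3.7·0.34 + 0.72·10.2·6.1·0.78 + 0.72·10.2·2.9·0.50 + 0.68·3.7·6.1·0.11 + 0.68·3.7·2.9·0.34 + 0.16·6.1·2.9·0.32] = 383.953 + 179.862 = 563.815.
With uncorrelated errors the cross-covariances are all true-score covariance, so they carry over unchanged; only the diagonal terms shrink to ρᵢσᵢ².
True-score variance = [1.8²·10.2²·0.94 + 1.7²·3.7²·0.96 + 0.4²·6.1²·0.86 + 0.4²·2.9²·0.82] + 179.862 = 361.069 + 179.862 = 540.931.
Reliability = 540.931 / 563.815 = 0.9594.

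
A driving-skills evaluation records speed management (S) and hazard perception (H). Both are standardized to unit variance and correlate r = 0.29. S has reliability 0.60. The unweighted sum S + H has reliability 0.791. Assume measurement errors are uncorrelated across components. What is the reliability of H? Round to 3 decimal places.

0.861

Var(S+H) = 2 + 2·0.29 = 2.580.
True-score variance = ρ_S + ρ_H + 2·0.29, so 0.791 = (0.60 + ρ_H + 0.58) / 2.580.
ρ_H = 0.791·2.580 − 0.60 − 0.58 = 0.861.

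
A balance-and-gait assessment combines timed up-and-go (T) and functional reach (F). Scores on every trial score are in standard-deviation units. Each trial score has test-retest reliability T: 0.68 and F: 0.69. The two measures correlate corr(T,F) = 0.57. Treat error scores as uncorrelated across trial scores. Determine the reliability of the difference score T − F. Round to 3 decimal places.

Var(T−F) = 1 + 1 − 2·0.57 = 2 − 1.14 = 0.86.
Because errors are independent across components, Cov(Tᵢ,Tⱼ) = Cov(Xᵢ,Xⱼ); the off-diagonal part of the true-score variance is the same as above.
True-score variance = [0.68 + 0.69] − 1.14 = 1.37 − 1.14 = 0.23.
Reliability = 0.23 / 0.86 = 0.267.

0.267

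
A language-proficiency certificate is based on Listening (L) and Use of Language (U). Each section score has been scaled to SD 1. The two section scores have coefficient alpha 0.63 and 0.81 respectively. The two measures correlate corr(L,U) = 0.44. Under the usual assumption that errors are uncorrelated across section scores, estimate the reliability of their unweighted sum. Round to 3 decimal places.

0.806

Var(L+U) = 2 + 2·[0.44] = 2 + 0.88 = 2.88.
Under uncorrelated errors the observed covariances equal the true-score covariances, so only the own-variance terms attenuate.
True-score variance = [0.63 + 0.81] + 0.88 = 1.44 + 0.88 = 2.32.
Reliability = 2.32 / 2.88 = 0.806.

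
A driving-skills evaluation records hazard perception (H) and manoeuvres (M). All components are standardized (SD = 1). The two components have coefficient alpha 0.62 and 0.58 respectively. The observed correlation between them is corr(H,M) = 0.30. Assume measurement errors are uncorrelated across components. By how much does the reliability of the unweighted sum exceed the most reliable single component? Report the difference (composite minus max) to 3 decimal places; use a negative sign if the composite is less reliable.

Var(sum) = 2 + 0.6 = 2.6; true-score variance = 1.2 + 0.6 = 1.8; composite reliability = 0.6923.
Max component reliability = 0.6200.
Difference = 0.6923 − 0.6200 = 0.072.

0.072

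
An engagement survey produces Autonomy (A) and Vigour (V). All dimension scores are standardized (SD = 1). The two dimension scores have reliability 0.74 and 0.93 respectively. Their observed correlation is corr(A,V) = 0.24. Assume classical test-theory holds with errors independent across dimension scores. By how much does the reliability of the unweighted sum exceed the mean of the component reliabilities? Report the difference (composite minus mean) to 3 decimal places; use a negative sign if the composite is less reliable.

0.032

Var(sum) = 2 + 0.48 = 2.48; true-score variance = 1.67 + 0.48 = 2.15; composite reliability = 0.8669.
Mean component reliability = 0.8350.
Difference = 0.8669 − 0.8350 = 0.032.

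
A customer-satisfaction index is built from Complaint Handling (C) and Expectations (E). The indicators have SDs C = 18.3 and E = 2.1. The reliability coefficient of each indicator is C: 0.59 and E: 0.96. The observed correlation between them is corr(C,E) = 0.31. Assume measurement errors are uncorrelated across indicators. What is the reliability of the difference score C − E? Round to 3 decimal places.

0.564

Var(C−E) = 18.3² + 2.1² − 2·18.3·2.1·0.31 = 339.3 − 23.8266 = 315.473.
With uncorrelated errors the cross-covariances are all true-score covariance, so they carry over unchanged; only the diagonal terms shrink to ρᵢσᵢ².
True-score variance = [18.3²·0.59 + 2.1²·0.96] − 23.8266 = 201.819 − 23.8266 = 177.992.
Reliability = 177.992 / 315.473 = 0.564.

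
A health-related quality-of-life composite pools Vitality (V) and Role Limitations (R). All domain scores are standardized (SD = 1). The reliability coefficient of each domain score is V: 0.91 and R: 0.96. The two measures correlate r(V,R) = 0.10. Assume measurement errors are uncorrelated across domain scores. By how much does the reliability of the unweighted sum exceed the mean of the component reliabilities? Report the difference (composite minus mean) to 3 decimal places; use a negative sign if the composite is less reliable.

Var(sum) = 2 + 0.2 = 2.2; true-score variance = 1.87 + 0.2 = 2.07; composite reliability = 0.9409.
Mean component reliability = 0.9350.
Difference = 0.9409 − 0.9350 = 0.006.

0.006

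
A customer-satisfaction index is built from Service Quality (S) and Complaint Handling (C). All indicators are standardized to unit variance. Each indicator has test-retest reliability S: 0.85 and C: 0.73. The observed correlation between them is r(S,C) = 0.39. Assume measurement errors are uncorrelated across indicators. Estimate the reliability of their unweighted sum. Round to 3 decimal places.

Var(S+C) = 2 + 2·[0.39] = 2 + 0.78 = 2.78.
With uncorrelated errors the cross-covariances are all true-score covariance, so they carry over unchanged; only the diagonal terms shrink to ρᵢσᵢ².
True-score variance = [0.85 + 0.73] + 0.78 = 1.58 + 0.78 = 2.36.
Reliability = 2.36 / 2.78 = 0.849.

0.849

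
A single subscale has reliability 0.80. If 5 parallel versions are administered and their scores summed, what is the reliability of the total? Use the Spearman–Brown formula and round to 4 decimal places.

0.9524

ρ_k = kρ / (1 + (k−1)ρ) = 5·0.80 / (1 + 4·0.80) = 4.000 / 4.200 = 0.9524.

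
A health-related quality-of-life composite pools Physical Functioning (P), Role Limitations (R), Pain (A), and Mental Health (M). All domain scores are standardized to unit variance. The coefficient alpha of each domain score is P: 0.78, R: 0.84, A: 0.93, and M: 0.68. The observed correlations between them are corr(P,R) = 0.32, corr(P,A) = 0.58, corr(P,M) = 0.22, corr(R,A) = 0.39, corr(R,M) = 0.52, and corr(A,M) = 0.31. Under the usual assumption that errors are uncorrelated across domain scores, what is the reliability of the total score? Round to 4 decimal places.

0.9113

Var(P+R+A+M) = 4 + 2·[0.32 + 0.58 + 0.22 + 0.39 + 0.52 + 0.31] = 4 + 4.68 = 8.68.
Because errors are independent across components, Cov(Tᵢ,Tⱼ) = Cov(Xᵢ,Xⱼ); the off-diagonal part of the true-score variance is the same as above.
True-score variance = [0.78 + 0.84 + 0.93 + 0.68] + 4.68 = 3.23 + 4.68 = 7.91.
Reliability = 7.91 / 8.68 = 0.9113.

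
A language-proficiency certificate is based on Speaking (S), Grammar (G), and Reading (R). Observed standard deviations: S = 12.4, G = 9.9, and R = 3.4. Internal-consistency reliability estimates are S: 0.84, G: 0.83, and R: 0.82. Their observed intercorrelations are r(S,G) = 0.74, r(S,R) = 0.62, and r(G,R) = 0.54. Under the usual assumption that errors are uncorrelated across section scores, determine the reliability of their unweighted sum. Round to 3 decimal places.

0.919

Var(S+G+R) = 12.4² + 9.9² + 3.4² + 2·[12.4·9.9·0.74 + 12.4·3.4·0.62 + 9.9·3.4·0.54] = 263.33 + 270.316 = 533.646.
With uncorrelated errors the cross-covariances are all true-score covariance, so they carry over unchanged; only the diagonal terms shrink to ρᵢσᵢ².
True-score variance = [12.4²·0.84 + 9.9²·0.83 + 3.4²·0.82] + 270.316 = 219.986 + 270.316 = 490.302.
Reliability = 490.302 / 533.646 = 0.919.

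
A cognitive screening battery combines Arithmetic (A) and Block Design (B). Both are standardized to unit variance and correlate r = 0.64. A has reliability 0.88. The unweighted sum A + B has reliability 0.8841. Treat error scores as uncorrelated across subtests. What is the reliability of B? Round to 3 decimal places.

Var(A+B) = 2 + 2·0.64 = 3.280.
True-score variance = ρ_A + ρ_B + 2·0.64, so 0.8841 = (0.88 + ρ_B + 1.28) / 3.280.
ρ_B = 0.8841·3.280 − 0.88 − 1.28 = 0.740.

0.740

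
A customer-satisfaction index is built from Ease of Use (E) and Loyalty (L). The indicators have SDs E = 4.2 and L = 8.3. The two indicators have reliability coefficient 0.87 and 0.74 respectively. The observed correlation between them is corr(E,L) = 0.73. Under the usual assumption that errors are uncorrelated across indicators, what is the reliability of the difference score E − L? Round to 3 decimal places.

0.433

Var(E−L) = 4.2² + 8.3² − 2·4.2·8.3·0.73 = 86.53 − 50.8956 = 35.6344.
Under uncorrelated errors the observed covariances equal the true-score covariances, so only the own-variance terms attenuate.
True-score variance = [4.2²·0.87 + 8.3²·0.74] − 50.8956 = 66.3254 − 50.8956 = 15.4298.
Reliability = 15.4298 / 35.6344 = 0.433.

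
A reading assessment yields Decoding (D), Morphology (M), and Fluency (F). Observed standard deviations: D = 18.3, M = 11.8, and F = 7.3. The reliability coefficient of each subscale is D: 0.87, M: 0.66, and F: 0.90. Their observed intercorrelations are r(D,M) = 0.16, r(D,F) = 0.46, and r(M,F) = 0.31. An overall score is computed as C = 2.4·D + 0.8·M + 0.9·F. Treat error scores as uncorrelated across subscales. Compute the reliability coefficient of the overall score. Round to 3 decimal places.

0.886

Var(C) = 2.4²·18.3² + 0.8²·11.8² + 0.9²·7.3² + 2·[1.92·18.3·11.8·0.16 + 2.16·18.3·7.3·0.46 + 0.72·11.8·7.3·0.31] = 2061.24 + 436.596 = 2497.84.
Under uncorrelated errors the observed covariances equal the true-score covariances, so only the own-variance terms attenuate.
True-score variance = [2.4²·18.3²·0.87 + 0.8²·11.8²·0.66 + 0.9²·7.3²·0.90] + 436.596 = 1775.86 + 436.596 = 2212.46.
Reliability = 2212.46 / 2497.84 = 0.886.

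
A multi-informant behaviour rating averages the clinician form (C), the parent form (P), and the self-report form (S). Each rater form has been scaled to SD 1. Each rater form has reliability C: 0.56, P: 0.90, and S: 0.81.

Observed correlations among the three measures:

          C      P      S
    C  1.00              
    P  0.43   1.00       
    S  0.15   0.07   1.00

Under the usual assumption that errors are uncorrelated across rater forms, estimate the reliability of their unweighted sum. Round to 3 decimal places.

0.830

Var(C+P+S) = 3 + 2·[0.43 + 0.15 + 0.07] = 3 + 1.3 = 4.3.
With uncorrelated errors the cross-covariances are all true-score covariance, so they carry over unchanged; only the diagonal terms shrink to ρᵢσᵢ².
True-score variance = [0.56 + 0.90 + 0.81] + 1.3 = 2.27 + 1.3 = 3.57.
Reliability = 3.57 / 4.3 = 0.830.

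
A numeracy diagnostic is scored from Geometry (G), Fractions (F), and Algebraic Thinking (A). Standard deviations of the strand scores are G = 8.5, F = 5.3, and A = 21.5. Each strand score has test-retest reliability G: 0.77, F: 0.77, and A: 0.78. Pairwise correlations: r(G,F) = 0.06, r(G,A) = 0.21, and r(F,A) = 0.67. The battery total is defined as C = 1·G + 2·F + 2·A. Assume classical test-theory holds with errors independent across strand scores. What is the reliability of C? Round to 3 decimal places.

0.840

Var(C) = 8.5² + 2²·5.3² + 2²·21.5² + 2·[2·8.5·5.3·0.06 + 2·8.5·21.5·0.21 + 4·5.3·21.5·0.67] = 2033.61 + 775.094 = 2808.7.
Under uncorrelated errors the observed covariances equal the true-score covariances, so only the own-variance terms attenuate.
True-score variance = [8.5²·0.77 + 2²·5.3²·0.77 + 2²·21.5²·0.78] + 775.094 = 1584.37 + 775.094 = 2359.46.
Reliability = 2359.46 / 2808.7 = 0.840.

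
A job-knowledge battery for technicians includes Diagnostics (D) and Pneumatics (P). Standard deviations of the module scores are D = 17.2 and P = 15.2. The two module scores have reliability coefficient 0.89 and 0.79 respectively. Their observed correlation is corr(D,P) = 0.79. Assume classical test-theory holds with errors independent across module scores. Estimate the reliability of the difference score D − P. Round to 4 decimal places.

0.2877

Var(D−P) = 17.2² + 15.2² − 2·17.2·15.2·0.79 = 526.88 − 413.075 = 113.805.
With uncorrelated errors the cross-covariances are all true-score covariance, so they carry over unchanged; only the diagonal terms shrink to ρᵢσᵢ².
True-score variance = [17.2²·0.89 + 15.2²·0.79] − 413.075 = 445.819 − 413.075 = 32.744.
Reliability = 32.744 / 113.805 = 0.2877.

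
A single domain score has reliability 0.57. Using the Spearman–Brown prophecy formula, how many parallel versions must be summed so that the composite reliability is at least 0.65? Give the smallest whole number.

k ≥ ρ*(1−ρ₁)/(ρ₁(1−ρ*)) = 0.65·0.43 / (0.57·0.35) = 1.401.
Smallest integer k = 2.

2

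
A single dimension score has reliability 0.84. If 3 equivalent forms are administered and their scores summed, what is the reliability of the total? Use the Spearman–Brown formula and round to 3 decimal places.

0.940

ρ_k = kρ / (1 + (k−1)ρ) = 3·0.84 / (1 + 2·0.84) = 2.520 / 2.680 = 0.940.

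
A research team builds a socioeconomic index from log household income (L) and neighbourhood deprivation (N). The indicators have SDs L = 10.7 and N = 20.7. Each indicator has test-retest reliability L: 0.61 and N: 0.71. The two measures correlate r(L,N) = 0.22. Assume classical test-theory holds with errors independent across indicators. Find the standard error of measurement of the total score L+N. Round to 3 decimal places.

12.997

Var(total) = 542.98 + 97.4556 = 640.436.
True-score variance = 374.067 + 97.4556 = 471.522, so reliability = 0.7363.
Error variance = 640.436 − 471.522 = 168.913; SEM = √168.913 = 12.997.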